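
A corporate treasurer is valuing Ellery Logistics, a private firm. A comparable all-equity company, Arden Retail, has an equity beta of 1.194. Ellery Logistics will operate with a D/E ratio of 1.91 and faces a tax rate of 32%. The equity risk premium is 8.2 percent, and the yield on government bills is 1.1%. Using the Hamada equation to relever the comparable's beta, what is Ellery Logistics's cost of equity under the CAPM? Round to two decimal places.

23.61%

β_L = β_U × [1 + (1 − t)(D/E)] = 1.194 × [1 + (1 − 0.32) × 1.91]
    = 1.194 × [1 + 0.68 × 1.91] = 1.194 × 2.2988 = 2.7448
E(R) = R_f + β_L × MRP = 1.1% + 2.7448 × 8.2% = 23.61%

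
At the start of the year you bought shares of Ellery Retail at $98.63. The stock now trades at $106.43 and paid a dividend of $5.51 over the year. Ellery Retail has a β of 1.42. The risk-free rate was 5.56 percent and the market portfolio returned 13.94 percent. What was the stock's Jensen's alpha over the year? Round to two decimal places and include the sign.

Realised HPR = (P1 + D1 − P0) / P0 = (106.43 + 5.51 − 98.63) / 98.63 = 13.31 / 98.63 = 13.4949%
MRP = 13.94% − 5.56% = 8.38%
CAPM required = R_f + β·MRP = 5.56% + 1.42 × 8.38% = 17.4596%
α = realised − required = 13.4949% − 17.4596% = -3.96%

-3.96%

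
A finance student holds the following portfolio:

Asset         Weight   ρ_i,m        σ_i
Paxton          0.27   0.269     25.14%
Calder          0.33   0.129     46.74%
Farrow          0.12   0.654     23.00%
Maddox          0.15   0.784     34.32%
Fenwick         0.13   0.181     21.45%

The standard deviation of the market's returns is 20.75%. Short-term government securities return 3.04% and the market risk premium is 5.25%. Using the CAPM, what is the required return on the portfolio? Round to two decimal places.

5.61%

β_Paxton = 0.269 × 25.14% / 20.75% = 0.3259
β_Calder = 0.129 × 46.74% / 20.75% = 0.2906
β_Farrow = 0.654 × 23.00% / 20.75% = 0.7249
β_Maddox = 0.784 × 34.32% / 20.75% = 1.2967
β_Fenwick = 0.181 × 21.45% / 20.75% = 0.1871
β_P = Σ w_i β_i = 0.27×0.3259 + 0.33×0.2906 + 0.12×0.7249 + 0.15×1.2967 + 0.13×0.1871 = 0.4897
E(R_P) = R_f + β_P × MRP = 3.04% + 0.4897 × 5.25% = 5.61%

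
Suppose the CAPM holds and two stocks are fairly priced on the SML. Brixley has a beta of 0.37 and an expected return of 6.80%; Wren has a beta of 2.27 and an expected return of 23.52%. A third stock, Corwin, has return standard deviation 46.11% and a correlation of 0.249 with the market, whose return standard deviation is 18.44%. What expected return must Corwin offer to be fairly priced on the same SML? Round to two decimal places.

MRP = (23.52% − 6.80%) / (2.27 − 0.37) = 8.8000%
R_f = 6.80% − 0.37 × 8.8000% = 3.5440%
β_Corwin = ρ·σ_i/σ_m = 0.249 × 46.11 / 18.44 = 0.6226
E(R_Corwin) = R_f + β × MRP = 3.5440% + 0.6226 × 8.8000% = 9.02%

9.02%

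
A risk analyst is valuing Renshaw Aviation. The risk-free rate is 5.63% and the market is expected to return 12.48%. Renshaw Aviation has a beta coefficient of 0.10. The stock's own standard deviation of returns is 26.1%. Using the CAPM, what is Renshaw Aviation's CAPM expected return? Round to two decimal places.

6.32%

Market risk premium = E(R_m) − R_f = 12.48% − 5.63% = 6.85%
E(R) = R_f + β × MRP = 5.63% + 0.10 × 6.85% = 6.32%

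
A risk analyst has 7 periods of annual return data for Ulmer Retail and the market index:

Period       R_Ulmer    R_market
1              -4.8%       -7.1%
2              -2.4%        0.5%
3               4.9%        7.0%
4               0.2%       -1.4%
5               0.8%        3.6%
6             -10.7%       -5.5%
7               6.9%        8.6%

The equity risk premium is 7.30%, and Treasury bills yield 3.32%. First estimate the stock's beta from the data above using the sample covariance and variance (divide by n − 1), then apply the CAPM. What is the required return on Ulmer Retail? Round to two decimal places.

Mean R_i = (-4.8 − 2.4 + 4.9 + 0.2 + 0.8 − 10.7 + 6.9) / 7 = -0.7286%
Mean R_m = (-7.1 + 0.5 + 7.0 − 1.4 + 3.6 − 5.5 + 8.6) / 7 = 0.8143%
Σ(R_i − R̄_i)(R_m − R̄_m) = 192.1229  ⇒  Cov = 192.1229 / 6 = 32.0205
Σ(R_m − R̄_m)² = 214.1486  ⇒  Var(R_m) = 214.1486 / 6 = 35.6914
β = Cov / Var(R_m) = 32.0205 / 35.6914 = 0.8971
E(R) = R_f + β × MRP = 3.32% + 0.8971 × 7.30% = 9.87%

9.87%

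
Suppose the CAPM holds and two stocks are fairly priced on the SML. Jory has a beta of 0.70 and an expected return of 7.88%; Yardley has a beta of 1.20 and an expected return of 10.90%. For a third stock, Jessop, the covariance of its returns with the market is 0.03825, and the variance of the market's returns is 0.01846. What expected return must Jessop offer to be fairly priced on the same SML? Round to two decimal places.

16.17%

MRP = (10.90% − 7.88%) / (1.20 − 0.70) = 6.0400%
R_f = 7.88% − 0.70 × 6.0400% = 3.6520%
β_Jessop = Cov / Var(R_m) = 0.03825 / 0.01846 = 2.0720
E(R_Jessop) = R_f + β × MRP = 3.6520% + 2.0720 × 6.0400% = 16.17%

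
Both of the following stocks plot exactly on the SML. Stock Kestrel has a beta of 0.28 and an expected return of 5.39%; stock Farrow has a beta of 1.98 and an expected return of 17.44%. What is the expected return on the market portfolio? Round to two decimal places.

10.49%

Both satisfy E(R) = R_f + β·MRP, so the slope of the SML is
MRP = (17.44% − 5.39%) / (1.98 − 0.28) = 12.05% / 1.70 = 7.0882%
R_f = E(R_Kestrel) − β_Kestrel·MRP = 5.39% − 0.28 × 7.0882% = 3.4053%
E(R_m) = R_f + MRP = 3.4053% + 7.0882% = 10.49%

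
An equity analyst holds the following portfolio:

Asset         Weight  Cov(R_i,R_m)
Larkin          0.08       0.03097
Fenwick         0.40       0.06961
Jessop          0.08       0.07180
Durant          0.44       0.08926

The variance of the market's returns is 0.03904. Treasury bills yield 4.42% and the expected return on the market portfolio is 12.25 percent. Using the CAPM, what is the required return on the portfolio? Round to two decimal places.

β_Larkin = 0.03097 / 0.03904 = 0.7933
β_Fenwick = 0.06961 / 0.03904 = 1.7830
β_Jessop = 0.07180 / 0.03904 = 1.8391
β_Durant = 0.08926 / 0.03904 = 2.2864
β_P = Σ w_i β_i = 0.08×0.7933 + 0.40×1.7830 + 0.08×1.8391 + 0.44×2.2864 = 1.9298
MRP = 12.25% − 4.42% = 7.83%
E(R_P) = R_f + β_P × MRP = 4.42% + 1.9298 × 7.83% = 19.53%

19.53%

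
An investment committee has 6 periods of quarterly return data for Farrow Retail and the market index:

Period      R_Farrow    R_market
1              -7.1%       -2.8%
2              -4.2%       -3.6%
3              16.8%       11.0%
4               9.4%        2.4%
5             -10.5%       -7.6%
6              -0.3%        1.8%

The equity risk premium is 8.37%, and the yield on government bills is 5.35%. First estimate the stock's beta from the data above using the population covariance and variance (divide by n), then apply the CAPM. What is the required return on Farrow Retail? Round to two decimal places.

18.24%

Mean R_i = (-7.1 − 4.2 + 16.8 + 9.4 − 10.5 − 0.3) / 6 = 0.6833%
Mean R_m = (-2.8 − 3.6 + 11.0 + 2.4 − 7.6 + 1.8) / 6 = 0.2000%
Σ(R_i − R̄_i)(R_m − R̄_m) = 320.8000  ⇒  Cov = 320.8000 / 6 = 53.4667
Σ(R_m − R̄_m)² = 208.3200  ⇒  Var(R_m) = 208.3200 / 6 = 34.7200
β = Cov / Var(R_m) = 53.4667 / 34.7200 = 1.5399
E(R) = R_f + β × MRP = 5.35% + 1.5399 × 8.37% = 18.24%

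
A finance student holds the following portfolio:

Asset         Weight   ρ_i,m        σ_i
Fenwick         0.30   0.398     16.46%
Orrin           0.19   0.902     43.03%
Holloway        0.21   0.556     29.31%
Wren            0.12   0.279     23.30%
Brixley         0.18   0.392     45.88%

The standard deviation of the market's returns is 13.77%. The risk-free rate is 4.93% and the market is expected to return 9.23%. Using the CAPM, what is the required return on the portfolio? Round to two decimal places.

10.17%

β_Fenwick = 0.398 × 16.46% / 13.77% = 0.4758
β_Orrin = 0.902 × 43.03% / 13.77% = 2.8187
β_Holloway = 0.556 × 29.31% / 13.77% = 1.1835
β_Wren = 0.279 × 23.30% / 13.77% = 0.4721
β_Brixley = 0.392 × 45.88% / 13.77% = 1.3061
β_P = Σ w_i β_i = 0.30×0.4758 + 0.19×2.8187 + 0.21×1.1835 + 0.12×0.4721 + 0.18×1.3061 = 1.2186
MRP = 9.23% − 4.93% = 4.30%
E(R_P) = R_f + β_P × MRP = 4.93% + 1.2186 × 4.30% = 10.17%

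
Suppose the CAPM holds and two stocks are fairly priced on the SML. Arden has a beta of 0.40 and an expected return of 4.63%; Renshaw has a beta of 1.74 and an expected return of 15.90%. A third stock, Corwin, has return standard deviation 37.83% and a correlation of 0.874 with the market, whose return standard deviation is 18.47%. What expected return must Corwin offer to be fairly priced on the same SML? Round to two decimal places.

16.32%

MRP = (15.90% − 4.63%) / (1.74 − 0.40) = 8.4104%
R_f = 4.63% − 0.40 × 8.4104% = 1.2658%
β_Corwin = ρ·σ_i/σ_m = 0.874 × 37.83 / 18.47 = 1.7901
E(R_Corwin) = R_f + β × MRP = 1.2658% + 1.7901 × 8.4104% = 16.32%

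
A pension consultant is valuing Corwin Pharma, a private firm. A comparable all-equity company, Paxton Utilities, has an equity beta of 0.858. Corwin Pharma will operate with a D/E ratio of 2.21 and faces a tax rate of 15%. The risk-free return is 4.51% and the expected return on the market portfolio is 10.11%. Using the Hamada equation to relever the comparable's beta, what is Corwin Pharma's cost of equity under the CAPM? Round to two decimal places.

18.34%

β_L = β_U × [1 + (1 − t)(D/E)] = 0.858 × [1 + (1 − 0.15) × 2.21]
    = 0.858 × [1 + 0.85 × 2.21] = 0.858 × 2.8785 = 2.4698
MRP = 10.11% − 4.51% = 5.60%
E(R) = R_f + β_L × MRP = 4.51% + 2.4698 × 5.60% = 18.34%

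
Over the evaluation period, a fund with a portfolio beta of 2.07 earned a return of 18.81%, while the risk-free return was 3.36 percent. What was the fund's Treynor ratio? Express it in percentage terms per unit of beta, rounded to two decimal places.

7.46%

Treynor = (R_P − R_f) / β_P = (18.81% − 3.36%) / 2.0700 = 15.45% / 2.0700 = 7.46%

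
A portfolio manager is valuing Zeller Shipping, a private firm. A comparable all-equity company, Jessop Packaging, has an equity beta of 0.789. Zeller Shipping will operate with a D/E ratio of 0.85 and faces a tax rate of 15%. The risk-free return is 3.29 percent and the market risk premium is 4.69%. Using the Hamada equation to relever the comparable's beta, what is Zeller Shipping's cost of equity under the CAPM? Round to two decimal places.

9.66%

β_L = β_U × [1 + (1 − t)(D/E)] = 0.789 × [1 + (1 − 0.15) × 0.85]
    = 0.789 × [1 + 0.85 × 0.85] = 0.789 × 1.7225 = 1.3591
E(R) = R_f + β_L × MRP = 3.29% + 1.3591 × 4.69% = 9.66%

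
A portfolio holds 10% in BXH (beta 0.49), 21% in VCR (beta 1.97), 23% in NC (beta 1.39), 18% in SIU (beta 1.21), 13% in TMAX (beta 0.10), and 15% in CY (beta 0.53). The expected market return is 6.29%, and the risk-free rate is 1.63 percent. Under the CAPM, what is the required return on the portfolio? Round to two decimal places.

6.72%

β_P = Σ w_i β_i = 0.10×0.49 + 0.21×1.97 + 0.23×1.39 + 0.18×1.21 + 0.13×0.10 + 0.15×0.53 = 1.0927
MRP = 6.29% − 1.63% = 4.66%
E(R_P) = R_f + β_P × MRP = 1.63% + 1.0927 × 4.66% = 6.72%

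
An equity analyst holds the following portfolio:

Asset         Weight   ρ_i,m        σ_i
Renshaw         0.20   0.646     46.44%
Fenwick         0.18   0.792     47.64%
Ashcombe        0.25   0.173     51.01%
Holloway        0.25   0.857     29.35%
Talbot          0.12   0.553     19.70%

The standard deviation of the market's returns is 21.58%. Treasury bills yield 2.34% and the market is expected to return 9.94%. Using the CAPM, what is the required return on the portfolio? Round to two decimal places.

10.30%

β_Renshaw = 0.646 × 46.44% / 21.58% = 1.3902
β_Fenwick = 0.792 × 47.64% / 21.58% = 1.7484
β_Ashcombe = 0.173 × 51.01% / 21.58% = 0.4089
β_Holloway = 0.857 × 29.35% / 21.58% = 1.1656
β_Talbot = 0.553 × 19.70% / 21.58% = 0.5048
β_P = Σ w_i β_i = 0.20×1.3902 + 0.18×1.7484 + 0.25×0.4089 + 0.25×1.1656 + 0.12×0.5048 = 1.0470
MRP = 9.94% − 2.34% = 7.60%
E(R_P) = R_f + β_P × MRP = 2.34% + 1.0470 × 7.60% = 10.30%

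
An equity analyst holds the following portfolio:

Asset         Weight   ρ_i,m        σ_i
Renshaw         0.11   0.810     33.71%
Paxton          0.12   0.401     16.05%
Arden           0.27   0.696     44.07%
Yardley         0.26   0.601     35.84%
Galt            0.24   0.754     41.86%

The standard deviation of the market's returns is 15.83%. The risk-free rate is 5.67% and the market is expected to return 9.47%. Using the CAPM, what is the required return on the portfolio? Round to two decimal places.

11.73%

β_Renshaw = 0.810 × 33.71% / 15.83% = 1.7249
β_Paxton = 0.401 × 16.05% / 15.83% = 0.4066
β_Arden = 0.696 × 44.07% / 15.83% = 1.9376
β_Yardley = 0.601 × 35.84% / 15.83% = 1.3607
β_Galt = 0.754 × 41.86% / 15.83% = 1.9938
β_P = Σ w_i β_i = 0.11×1.7249 + 0.12×0.4066 + 0.27×1.9376 + 0.26×1.3607 + 0.24×1.9938 = 1.5940
MRP = 9.47% − 5.67% = 3.80%
E(R_P) = R_f + β_P × MRP = 5.67% + 1.5940 × 3.80% = 11.73%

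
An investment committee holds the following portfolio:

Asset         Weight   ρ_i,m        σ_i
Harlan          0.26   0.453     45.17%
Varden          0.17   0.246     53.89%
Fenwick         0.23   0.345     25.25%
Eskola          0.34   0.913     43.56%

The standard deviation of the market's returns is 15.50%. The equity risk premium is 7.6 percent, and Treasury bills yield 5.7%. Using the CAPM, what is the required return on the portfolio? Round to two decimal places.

17.03%

β_Harlan = 0.453 × 45.17% / 15.50% = 1.3201
β_Varden = 0.246 × 53.89% / 15.50% = 0.8553
β_Fenwick = 0.345 × 25.25% / 15.50% = 0.5620
β_Eskola = 0.913 × 43.56% / 15.50% = 2.5658
β_P = Σ w_i β_i = 0.26×1.3201 + 0.17×0.8553 + 0.23×0.5620 + 0.34×2.5658 = 1.4903
E(R_P) = R_f + β_P × MRP = 5.7% + 1.4903 × 7.6% = 17.03%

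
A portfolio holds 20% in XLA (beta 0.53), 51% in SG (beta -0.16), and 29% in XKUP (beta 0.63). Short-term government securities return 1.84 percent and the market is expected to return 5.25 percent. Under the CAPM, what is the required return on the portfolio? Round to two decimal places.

2.55%

β_P = Σ w_i β_i = 0.20×0.53 + 0.51×-0.16 + 0.29×0.63 = 0.2071
MRP = 5.25% − 1.84% = 3.41%
E(R_P) = R_f + β_P × MRP = 1.84% + 0.2071 × 3.41% = 2.55%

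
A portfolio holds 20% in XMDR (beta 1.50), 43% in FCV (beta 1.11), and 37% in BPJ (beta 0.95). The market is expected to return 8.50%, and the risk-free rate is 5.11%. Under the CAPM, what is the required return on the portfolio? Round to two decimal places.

β_P = Σ w_i β_i = 0.20×1.50 + 0.43×1.11 + 0.37×0.95 = 1.1288
MRP = 8.50% − 5.11% = 3.39%
E(R_P) = R_f + β_P × MRP = 5.11% + 1.1288 × 3.39% = 8.94%

8.94%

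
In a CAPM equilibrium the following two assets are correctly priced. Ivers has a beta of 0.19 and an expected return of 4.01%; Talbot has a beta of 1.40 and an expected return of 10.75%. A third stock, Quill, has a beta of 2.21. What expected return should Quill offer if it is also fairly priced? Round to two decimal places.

MRP (SML slope) = (10.75% − 4.01%) / (1.40 − 0.19) = 6.74% / 1.21 = 5.5702%
R_f (intercept) = 4.01% − 0.19 × 5.5702% = 2.9517%
E(R_Quill) = R_f + β × MRP = 2.9517% + 2.21 × 5.5702% = 15.26%

15.26%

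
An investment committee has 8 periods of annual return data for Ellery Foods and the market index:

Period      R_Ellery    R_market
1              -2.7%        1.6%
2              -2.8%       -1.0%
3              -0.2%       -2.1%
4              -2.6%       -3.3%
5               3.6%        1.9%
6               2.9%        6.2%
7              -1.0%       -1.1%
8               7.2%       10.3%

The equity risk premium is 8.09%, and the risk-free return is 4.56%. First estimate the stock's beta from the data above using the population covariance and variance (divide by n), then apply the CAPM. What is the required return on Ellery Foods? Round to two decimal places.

Mean R_i = (-2.7 − 2.8 − 0.2 − 2.6 + 3.6 + 2.9 − 1.0 + 7.2) / 8 = 0.5500%
Mean R_m = (1.6 − 1.0 − 2.1 − 3.3 + 1.9 + 6.2 − 1.1 + 10.3) / 8 = 1.5625%
Σ(R_i − R̄_i)(R_m − R̄_m) = 100.6850  ⇒  Cov = 100.6850 / 8 = 12.5856
Σ(R_m − R̄_m)² = 148.6788  ⇒  Var(R_m) = 148.6788 / 8 = 18.5849
β = Cov / Var(R_m) = 12.5856 / 18.5849 = 0.6772
E(R) = R_f + β × MRP = 4.56% + 0.6772 × 8.09% = 10.04%

10.04%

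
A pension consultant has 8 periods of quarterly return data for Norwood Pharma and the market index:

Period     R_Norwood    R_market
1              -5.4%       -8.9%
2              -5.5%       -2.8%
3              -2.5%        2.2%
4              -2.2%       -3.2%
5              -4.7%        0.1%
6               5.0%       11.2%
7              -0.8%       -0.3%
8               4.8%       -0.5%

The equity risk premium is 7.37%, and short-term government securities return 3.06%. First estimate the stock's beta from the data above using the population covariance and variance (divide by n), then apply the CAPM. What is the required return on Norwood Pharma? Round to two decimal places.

Mean R_i = (-5.4 − 5.5 − 2.5 − 2.2 − 4.7 + 5.0 − 0.8 + 4.8) / 8 = -1.4125%
Mean R_m = (-8.9 − 2.8 + 2.2 − 3.2 + 0.1 + 11.2 − 0.3 − 0.5) / 8 = -0.2750%
Σ(R_i − R̄_i)(R_m − R̄_m) = 115.2625  ⇒  Cov = 115.2625 / 8 = 14.4078
Σ(R_m − R̄_m)² = 227.3150  ⇒  Var(R_m) = 227.3150 / 8 = 28.4144
β = Cov / Var(R_m) = 14.4078 / 28.4144 = 0.5071
E(R) = R_f + β × MRP = 3.06% + 0.5071 × 7.37% = 6.80%

6.80%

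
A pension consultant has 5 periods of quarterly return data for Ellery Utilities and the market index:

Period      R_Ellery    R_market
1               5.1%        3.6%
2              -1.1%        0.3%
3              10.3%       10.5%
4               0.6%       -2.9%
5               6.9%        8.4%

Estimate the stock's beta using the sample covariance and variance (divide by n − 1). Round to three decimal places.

Mean R_i = (5.1 − 1.1 + 10.3 + 0.6 + 6.9) / 5 = 4.3600%
Mean R_m = (3.6 + 0.3 + 10.5 − 2.9 + 8.4) / 5 = 3.9800%
Σ(R_i − R̄_i)(R_m − R̄_m) = 95.6360  ⇒  Cov = 95.6360 / 4 = 23.9090
Σ(R_m − R̄_m)² = 123.0680  ⇒  Var(R_m) = 123.0680 / 4 = 30.7670
β = Cov / Var(R_m) = 23.9090 / 30.7670 = 0.7771

0.777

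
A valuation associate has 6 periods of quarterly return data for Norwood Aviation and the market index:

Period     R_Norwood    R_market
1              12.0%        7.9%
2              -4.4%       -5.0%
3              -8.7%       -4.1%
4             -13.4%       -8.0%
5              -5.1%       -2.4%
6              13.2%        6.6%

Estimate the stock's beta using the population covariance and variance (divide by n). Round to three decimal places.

Mean R_i = (12.0 − 4.4 − 8.7 − 13.4 − 5.1 + 13.2) / 6 = -1.0667%
Mean R_m = (7.9 − 5.0 − 4.1 − 8.0 − 2.4 + 6.6) / 6 = -0.8333%
Σ(R_i − R̄_i)(R_m − R̄_m) = 353.6967  ⇒  Cov = 353.6967 / 6 = 58.9495
Σ(R_m − R̄_m)² = 213.3733  ⇒  Var(R_m) = 213.3733 / 6 = 35.5622
β = Cov / Var(R_m) = 58.9495 / 35.5622 = 1.6576

1.658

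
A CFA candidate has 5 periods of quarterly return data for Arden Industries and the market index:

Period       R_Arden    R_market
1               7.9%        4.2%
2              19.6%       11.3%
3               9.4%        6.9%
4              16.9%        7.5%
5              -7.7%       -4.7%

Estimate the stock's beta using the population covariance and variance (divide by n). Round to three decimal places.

Mean R_i = (7.9 + 19.6 + 9.4 + 16.9 − 7.7) / 5 = 9.2200%
Mean R_m = (4.2 + 11.3 + 6.9 + 7.5 − 4.7) / 5 = 5.0400%
Σ(R_i − R̄_i)(R_m − R̄_m) = 250.1160  ⇒  Cov = 250.1160 / 5 = 50.0232
Σ(R_m − R̄_m)² = 144.2720  ⇒  Var(R_m) = 144.2720 / 5 = 28.8544
β = Cov / Var(R_m) = 50.0232 / 28.8544 = 1.7336

1.734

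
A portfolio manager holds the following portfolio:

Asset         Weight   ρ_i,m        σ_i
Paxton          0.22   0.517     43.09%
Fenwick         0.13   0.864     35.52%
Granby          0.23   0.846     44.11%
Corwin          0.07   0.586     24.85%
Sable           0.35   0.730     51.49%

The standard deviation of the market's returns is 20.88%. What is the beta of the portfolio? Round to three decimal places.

β_Paxton = 0.517 × 43.09% / 20.88% = 1.0669
β_Fenwick = 0.864 × 35.52% / 20.88% = 1.4698
β_Granby = 0.846 × 44.11% / 20.88% = 1.7872
β_Corwin = 0.586 × 24.85% / 20.88% = 0.6974
β_Sable = 0.730 × 51.49% / 20.88% = 1.8002
β_P = Σ w_i β_i = 0.22×1.0669 + 0.13×1.4698 + 0.23×1.7872 + 0.07×0.6974 + 0.35×1.8002 = 1.5157

1.516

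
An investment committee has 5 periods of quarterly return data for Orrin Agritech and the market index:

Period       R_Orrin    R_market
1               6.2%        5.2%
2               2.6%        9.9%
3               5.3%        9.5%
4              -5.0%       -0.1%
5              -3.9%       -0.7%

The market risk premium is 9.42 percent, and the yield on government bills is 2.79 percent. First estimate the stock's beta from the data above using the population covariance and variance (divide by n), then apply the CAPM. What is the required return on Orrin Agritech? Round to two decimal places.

Mean R_i = (6.2 + 2.6 + 5.3 − 5.0 − 3.9) / 5 = 1.0400%
Mean R_m = (5.2 + 9.9 + 9.5 − 0.1 − 0.7) / 5 = 4.7600%
Σ(R_i − R̄_i)(R_m − R̄_m) = 86.8080  ⇒  Cov = 86.8080 / 5 = 17.3616
Σ(R_m − R̄_m)² = 102.5120  ⇒  Var(R_m) = 102.5120 / 5 = 20.5024
β = Cov / Var(R_m) = 17.3616 / 20.5024 = 0.8468
E(R) = R_f + β × MRP = 2.79% + 0.8468 × 9.42% = 10.77%

10.77%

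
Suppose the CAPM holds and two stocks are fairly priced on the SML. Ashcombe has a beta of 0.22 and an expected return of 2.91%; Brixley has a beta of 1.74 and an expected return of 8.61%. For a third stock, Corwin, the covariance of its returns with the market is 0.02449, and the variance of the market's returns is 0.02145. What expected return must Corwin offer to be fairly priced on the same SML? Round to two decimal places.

MRP = (8.61% − 2.91%) / (1.74 − 0.22) = 3.7500%
R_f = 2.91% − 0.22 × 3.7500% = 2.0850%
β_Corwin = Cov / Var(R_m) = 0.02449 / 0.02145 = 1.1417
E(R_Corwin) = R_f + β × MRP = 2.0850% + 1.1417 × 3.7500% = 6.37%

6.37%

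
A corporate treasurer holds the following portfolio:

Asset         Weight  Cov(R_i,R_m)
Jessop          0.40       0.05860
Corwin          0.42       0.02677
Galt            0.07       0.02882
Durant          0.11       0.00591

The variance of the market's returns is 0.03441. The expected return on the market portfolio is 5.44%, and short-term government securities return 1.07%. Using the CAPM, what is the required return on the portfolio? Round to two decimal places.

β_Jessop = 0.05860 / 0.03441 = 1.7030
β_Corwin = 0.02677 / 0.03441 = 0.7780
β_Galt = 0.02882 / 0.03441 = 0.8375
β_Durant = 0.00591 / 0.03441 = 0.1718
β_P = Σ w_i β_i = 0.40×1.7030 + 0.42×0.7780 + 0.07×0.8375 + 0.11×0.1718 = 1.0855
MRP = 5.44% − 1.07% = 4.37%
E(R_P) = R_f + β_P × MRP = 1.07% + 1.0855 × 4.37% = 5.81%

5.81%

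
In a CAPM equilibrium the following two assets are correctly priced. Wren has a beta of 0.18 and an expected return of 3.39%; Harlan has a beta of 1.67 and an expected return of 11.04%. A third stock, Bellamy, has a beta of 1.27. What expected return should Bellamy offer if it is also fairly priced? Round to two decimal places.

8.99%

MRP (SML slope) = (11.04% − 3.39%) / (1.67 − 0.18) = 7.65% / 1.49 = 5.1342%
R_f (intercept) = 3.39% − 0.18 × 5.1342% = 2.4658%
E(R_Bellamy) = R_f + β × MRP = 2.4658% + 1.27 × 5.1342% = 8.99%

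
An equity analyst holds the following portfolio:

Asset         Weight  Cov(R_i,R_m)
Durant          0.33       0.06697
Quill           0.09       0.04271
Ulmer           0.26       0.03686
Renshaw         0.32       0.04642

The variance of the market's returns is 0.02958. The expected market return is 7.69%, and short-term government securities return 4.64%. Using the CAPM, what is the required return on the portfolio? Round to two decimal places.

β_Durant = 0.06697 / 0.02958 = 2.2640
β_Quill = 0.04271 / 0.02958 = 1.4439
β_Ulmer = 0.03686 / 0.02958 = 1.2461
β_Renshaw = 0.04642 / 0.02958 = 1.5693
β_P = Σ w_i β_i = 0.33×2.2640 + 0.09×1.4439 + 0.26×1.2461 + 0.32×1.5693 = 1.7032
MRP = 7.69% − 4.64% = 3.05%
E(R_P) = R_f + β_P × MRP = 4.64% + 1.7032 × 3.05% = 9.83%

9.83%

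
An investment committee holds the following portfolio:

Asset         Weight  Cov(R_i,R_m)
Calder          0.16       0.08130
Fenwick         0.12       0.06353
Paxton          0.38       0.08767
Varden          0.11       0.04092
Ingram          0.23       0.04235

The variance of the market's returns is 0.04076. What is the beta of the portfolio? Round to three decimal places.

β_Calder = 0.08130 / 0.04076 = 1.9946
β_Fenwick = 0.06353 / 0.04076 = 1.5586
β_Paxton = 0.08767 / 0.04076 = 2.1509
β_Varden = 0.04092 / 0.04076 = 1.0039
β_Ingram = 0.04235 / 0.04076 = 1.0390
β_P = Σ w_i β_i = 0.16×1.9946 + 0.12×1.5586 + 0.38×2.1509 + 0.11×1.0039 + 0.23×1.0390 = 1.6729

1.673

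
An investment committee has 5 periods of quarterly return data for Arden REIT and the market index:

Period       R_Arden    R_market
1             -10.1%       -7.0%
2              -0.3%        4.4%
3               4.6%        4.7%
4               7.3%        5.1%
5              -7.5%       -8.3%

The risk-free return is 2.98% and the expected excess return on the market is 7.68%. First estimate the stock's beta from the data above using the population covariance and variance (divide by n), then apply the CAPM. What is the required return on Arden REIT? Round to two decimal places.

10.83%

Mean R_i = (-10.1 − 0.3 + 4.6 + 7.3 − 7.5) / 5 = -1.2000%
Mean R_m = (-7.0 + 4.4 + 4.7 + 5.1 − 8.3) / 5 = -0.2200%
Σ(R_i − R̄_i)(R_m − R̄_m) = 189.1600  ⇒  Cov = 189.1600 / 5 = 37.8320
Σ(R_m − R̄_m)² = 185.1080  ⇒  Var(R_m) = 185.1080 / 5 = 37.0216
β = Cov / Var(R_m) = 37.8320 / 37.0216 = 1.0219
E(R) = R_f + β × MRP = 2.98% + 1.0219 × 7.68% = 10.83%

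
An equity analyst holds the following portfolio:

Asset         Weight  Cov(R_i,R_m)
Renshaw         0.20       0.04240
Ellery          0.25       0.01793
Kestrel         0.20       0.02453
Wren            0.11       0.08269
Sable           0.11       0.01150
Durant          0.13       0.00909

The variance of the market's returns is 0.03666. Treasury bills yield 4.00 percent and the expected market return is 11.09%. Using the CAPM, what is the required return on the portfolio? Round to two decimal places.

9.69%

β_Renshaw = 0.04240 / 0.03666 = 1.1566
β_Ellery = 0.01793 / 0.03666 = 0.4891
β_Kestrel = 0.02453 / 0.03666 = 0.6691
β_Wren = 0.08269 / 0.03666 = 2.2556
β_Sable = 0.01150 / 0.03666 = 0.3137
β_Durant = 0.00909 / 0.03666 = 0.2480
β_P = Σ w_i β_i = 0.20×1.1566 + 0.25×0.4891 + 0.20×0.6691 + 0.11×2.2556 + 0.11×0.3137 + 0.13×0.2480 = 0.8023
MRP = 11.09% − 4.00% = 7.09%
E(R_P) = R_f + β_P × MRP = 4.00% + 0.8023 × 7.09% = 9.69%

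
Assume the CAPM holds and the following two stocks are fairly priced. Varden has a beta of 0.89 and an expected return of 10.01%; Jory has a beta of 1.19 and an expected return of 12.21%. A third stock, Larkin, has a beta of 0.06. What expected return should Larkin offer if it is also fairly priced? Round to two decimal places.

MRP (SML slope) = (12.21% − 10.01%) / (1.19 − 0.89) = 2.20% / 0.30 = 7.3333%
R_f (intercept) = 10.01% − 0.89 × 7.3333% = 3.4834%
E(R_Larkin) = R_f + β × MRP = 3.4834% + 0.06 × 7.3333% = 3.92%

3.92%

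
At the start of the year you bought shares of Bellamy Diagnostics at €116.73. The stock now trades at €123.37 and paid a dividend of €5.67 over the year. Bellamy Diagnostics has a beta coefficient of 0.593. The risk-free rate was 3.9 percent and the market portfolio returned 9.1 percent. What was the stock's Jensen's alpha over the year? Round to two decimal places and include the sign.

+3.56%

Realised HPR = (P1 + D1 − P0) / P0 = (123.37 + 5.67 − 116.73) / 116.73 = 12.31 / 116.73 = 10.5457%
MRP = 9.1% − 3.9% = 5.20%
CAPM required = R_f + β·MRP = 3.9% + 0.593 × 5.2% = 6.9836%
α = realised − required = 10.5457% − 6.9836% = +3.56%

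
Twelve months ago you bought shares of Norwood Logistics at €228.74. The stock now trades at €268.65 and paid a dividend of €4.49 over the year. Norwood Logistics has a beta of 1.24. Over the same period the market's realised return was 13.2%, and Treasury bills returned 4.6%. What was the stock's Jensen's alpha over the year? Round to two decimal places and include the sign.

Realised HPR = (P1 + D1 − P0) / P0 = (268.65 + 4.49 − 228.74) / 228.74 = 44.40 / 228.74 = 19.4107%
MRP = 13.2% − 4.6% = 8.60%
CAPM required = R_f + β·MRP = 4.6% + 1.24 × 8.6% = 15.2640%
α = realised − required = 19.4107% − 15.2640% = +4.15%

+4.15%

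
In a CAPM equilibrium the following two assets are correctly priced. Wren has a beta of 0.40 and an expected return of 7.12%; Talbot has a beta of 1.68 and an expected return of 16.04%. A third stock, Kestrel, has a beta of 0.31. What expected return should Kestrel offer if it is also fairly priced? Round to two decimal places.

6.49%

MRP (SML slope) = (16.04% − 7.12%) / (1.68 − 0.40) = 8.92% / 1.28 = 6.9688%
R_f (intercept) = 7.12% − 0.40 × 6.9688% = 4.3325%
E(R_Kestrel) = R_f + β × MRP = 4.3325% + 0.31 × 6.9688% = 6.49%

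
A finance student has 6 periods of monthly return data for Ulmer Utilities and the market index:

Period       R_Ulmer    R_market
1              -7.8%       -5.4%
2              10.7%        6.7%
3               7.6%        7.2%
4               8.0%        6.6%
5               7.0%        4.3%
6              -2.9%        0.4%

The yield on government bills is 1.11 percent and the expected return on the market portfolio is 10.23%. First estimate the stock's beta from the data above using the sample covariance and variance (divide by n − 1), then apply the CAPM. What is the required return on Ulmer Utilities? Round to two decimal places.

Mean R_i = (-7.8 + 10.7 + 7.6 + 8.0 + 7.0 − 2.9) / 6 = 3.7667%
Mean R_m = (-5.4 + 6.7 + 7.2 + 6.6 + 4.3 + 0.4) / 6 = 3.3000%
Σ(R_i − R̄_i)(R_m − R̄_m) = 175.6900  ⇒  Cov = 175.6900 / 5 = 35.1380
Σ(R_m − R̄_m)² = 122.7600  ⇒  Var(R_m) = 122.7600 / 5 = 24.5520
β = Cov / Var(R_m) = 35.1380 / 24.5520 = 1.4312
MRP = 10.23% − 1.11% = 9.12%
E(R) = R_f + β × MRP = 1.11% + 1.4312 × 9.12% = 14.16%

14.16%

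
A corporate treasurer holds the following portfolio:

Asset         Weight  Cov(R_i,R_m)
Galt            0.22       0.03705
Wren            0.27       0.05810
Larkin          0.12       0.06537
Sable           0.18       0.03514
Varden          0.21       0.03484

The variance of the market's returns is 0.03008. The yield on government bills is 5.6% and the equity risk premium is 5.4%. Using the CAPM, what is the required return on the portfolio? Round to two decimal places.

β_Galt = 0.03705 / 0.03008 = 1.2317
β_Wren = 0.05810 / 0.03008 = 1.9315
β_Larkin = 0.06537 / 0.03008 = 2.1732
β_Sable = 0.03514 / 0.03008 = 1.1682
β_Varden = 0.03484 / 0.03008 = 1.1582
β_P = Σ w_i β_i = 0.22×1.2317 + 0.27×1.9315 + 0.12×2.1732 + 0.18×1.1682 + 0.21×1.1582 = 1.5068
E(R_P) = R_f + β_P × MRP = 5.6% + 1.5068 × 5.4% = 13.74%

13.74%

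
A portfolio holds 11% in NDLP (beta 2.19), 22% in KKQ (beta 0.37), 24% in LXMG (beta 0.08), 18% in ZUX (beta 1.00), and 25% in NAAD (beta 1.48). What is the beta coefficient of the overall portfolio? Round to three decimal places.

0.892

β_P = Σ w_i β_i = 0.11×2.19 + 0.22×0.37 + 0.24×0.08 + 0.18×1.00 + 0.25×1.48 = 0.8915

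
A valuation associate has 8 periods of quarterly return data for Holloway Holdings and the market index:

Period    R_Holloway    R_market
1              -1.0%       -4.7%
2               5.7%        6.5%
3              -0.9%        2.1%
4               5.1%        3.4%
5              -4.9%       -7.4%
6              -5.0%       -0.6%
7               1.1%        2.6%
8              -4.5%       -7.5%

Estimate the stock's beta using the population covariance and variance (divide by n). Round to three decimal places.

0.668

Mean R_i = (-1.0 + 5.7 − 0.9 + 5.1 − 4.9 − 5.0 + 1.1 − 4.5) / 8 = -0.5500%
Mean R_m = (-4.7 + 6.5 + 2.1 + 3.4 − 7.4 − 0.6 + 2.6 − 7.5) / 8 = -0.7000%
Σ(R_i − R̄_i)(R_m − R̄_m) = 129.9900  ⇒  Cov = 129.9900 / 8 = 16.2488
Σ(R_m − R̄_m)² = 194.5200  ⇒  Var(R_m) = 194.5200 / 8 = 24.3150
β = Cov / Var(R_m) = 16.2488 / 24.3150 = 0.6683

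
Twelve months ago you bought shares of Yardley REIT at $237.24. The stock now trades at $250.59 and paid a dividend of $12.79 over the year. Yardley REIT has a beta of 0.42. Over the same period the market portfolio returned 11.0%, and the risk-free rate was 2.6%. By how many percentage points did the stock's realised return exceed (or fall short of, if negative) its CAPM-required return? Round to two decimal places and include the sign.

Realised HPR = (P1 + D1 − P0) / P0 = (250.59 + 12.79 − 237.24) / 237.24 = 26.14 / 237.24 = 11.0184%
MRP = 11.0% − 2.6% = 8.40%
CAPM required = R_f + β·MRP = 2.6% + 0.42 × 8.4% = 6.1280%
α = realised − required = 11.0184% − 6.1280% = +4.89%

+4.89%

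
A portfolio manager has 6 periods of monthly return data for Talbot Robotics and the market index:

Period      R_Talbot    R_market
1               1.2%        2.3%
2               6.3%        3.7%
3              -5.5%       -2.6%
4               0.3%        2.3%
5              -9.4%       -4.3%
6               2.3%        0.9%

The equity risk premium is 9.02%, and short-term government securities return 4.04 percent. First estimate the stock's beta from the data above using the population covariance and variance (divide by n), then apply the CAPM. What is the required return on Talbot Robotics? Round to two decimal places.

Mean R_i = (1.2 + 6.3 − 5.5 + 0.3 − 9.4 + 2.3) / 6 = -0.8000%
Mean R_m = (2.3 + 3.7 − 2.6 + 2.3 − 4.3 + 0.9) / 6 = 0.3833%
Σ(R_i − R̄_i)(R_m − R̄_m) = 85.3900  ⇒  Cov = 85.3900 / 6 = 14.2317
Σ(R_m − R̄_m)² = 49.4483  ⇒  Var(R_m) = 49.4483 / 6 = 8.2414
β = Cov / Var(R_m) = 14.2317 / 8.2414 = 1.7269
E(R) = R_f + β × MRP = 4.04% + 1.7269 × 9.02% = 19.62%

19.62%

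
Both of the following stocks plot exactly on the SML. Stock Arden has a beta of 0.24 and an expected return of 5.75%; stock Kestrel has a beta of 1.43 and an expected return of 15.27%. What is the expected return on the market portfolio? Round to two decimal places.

11.83%

Both satisfy E(R) = R_f + β·MRP, so the slope of the SML is
MRP = (15.27% − 5.75%) / (1.43 − 0.24) = 9.52% / 1.19 = 8.0000%
R_f = E(R_Arden) − β_Arden·MRP = 5.75% − 0.24 × 8.0000% = 3.8300%
E(R_m) = R_f + MRP = 3.8300% + 8.0000% = 11.83%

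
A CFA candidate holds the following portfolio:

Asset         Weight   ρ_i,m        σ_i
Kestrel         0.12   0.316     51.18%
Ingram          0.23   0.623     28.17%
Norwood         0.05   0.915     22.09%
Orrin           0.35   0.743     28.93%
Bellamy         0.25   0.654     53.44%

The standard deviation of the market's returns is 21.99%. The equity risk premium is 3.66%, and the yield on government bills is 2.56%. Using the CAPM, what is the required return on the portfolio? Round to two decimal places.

6.43%

β_Kestrel = 0.316 × 51.18% / 21.99% = 0.7355
β_Ingram = 0.623 × 28.17% / 21.99% = 0.7981
β_Norwood = 0.915 × 22.09% / 21.99% = 0.9192
β_Orrin = 0.743 × 28.93% / 21.99% = 0.9775
β_Bellamy = 0.654 × 53.44% / 21.99% = 1.5893
β_P = Σ w_i β_i = 0.12×0.7355 + 0.23×0.7981 + 0.05×0.9192 + 0.35×0.9775 + 0.25×1.5893 = 1.0572
E(R_P) = R_f + β_P × MRP = 2.56% + 1.0572 × 3.66% = 6.43%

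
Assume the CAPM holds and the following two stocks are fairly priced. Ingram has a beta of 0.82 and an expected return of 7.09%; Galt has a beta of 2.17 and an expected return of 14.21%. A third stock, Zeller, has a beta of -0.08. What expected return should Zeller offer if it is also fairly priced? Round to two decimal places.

MRP (SML slope) = (14.21% − 7.09%) / (2.17 − 0.82) = 7.12% / 1.35 = 5.2741%
R_f (intercept) = 7.09% − 0.82 × 5.2741% = 2.7652%
E(R_Zeller) = R_f + β × MRP = 2.7652% + -0.08 × 5.2741% = 2.34%

2.34%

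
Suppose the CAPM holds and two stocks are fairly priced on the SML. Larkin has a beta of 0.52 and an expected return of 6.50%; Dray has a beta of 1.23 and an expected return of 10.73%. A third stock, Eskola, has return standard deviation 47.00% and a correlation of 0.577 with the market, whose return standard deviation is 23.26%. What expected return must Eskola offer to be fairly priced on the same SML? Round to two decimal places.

MRP = (10.73% − 6.50%) / (1.23 − 0.52) = 5.9577%
R_f = 6.50% − 0.52 × 5.9577% = 3.4020%
β_Eskola = ρ·σ_i/σ_m = 0.577 × 47.00 / 23.26 = 1.1659
E(R_Eskola) = R_f + β × MRP = 3.4020% + 1.1659 × 5.9577% = 10.35%

10.35%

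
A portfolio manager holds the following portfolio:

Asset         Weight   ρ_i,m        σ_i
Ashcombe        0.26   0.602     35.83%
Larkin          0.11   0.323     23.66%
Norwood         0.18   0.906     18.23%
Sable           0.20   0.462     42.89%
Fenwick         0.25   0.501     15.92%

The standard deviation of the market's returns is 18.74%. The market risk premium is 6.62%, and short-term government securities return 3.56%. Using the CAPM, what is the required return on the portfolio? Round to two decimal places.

β_Ashcombe = 0.602 × 35.83% / 18.74% = 1.1510
β_Larkin = 0.323 × 23.66% / 18.74% = 0.4078
β_Norwood = 0.906 × 18.23% / 18.74% = 0.8813
β_Sable = 0.462 × 42.89% / 18.74% = 1.0574
β_Fenwick = 0.501 × 15.92% / 18.74% = 0.4256
β_P = Σ w_i β_i = 0.26×1.1510 + 0.11×0.4078 + 0.18×0.8813 + 0.20×1.0574 + 0.25×0.4256 = 0.8206
E(R_P) = R_f + β_P × MRP = 3.56% + 0.8206 × 6.62% = 8.99%

8.99%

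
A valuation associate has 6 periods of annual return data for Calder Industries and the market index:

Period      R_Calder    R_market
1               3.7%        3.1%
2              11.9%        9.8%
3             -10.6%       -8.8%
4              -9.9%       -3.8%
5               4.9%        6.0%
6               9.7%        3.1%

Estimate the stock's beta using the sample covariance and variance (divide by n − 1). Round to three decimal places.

1.328

Mean R_i = (3.7 + 11.9 − 10.6 − 9.9 + 4.9 + 9.7) / 6 = 1.6167%
Mean R_m = (3.1 + 9.8 − 8.8 − 3.8 + 6.0 + 3.1) / 6 = 1.5667%
Σ(R_i − R̄_i)(R_m − R̄_m) = 303.2633  ⇒  Cov = 303.2633 / 5 = 60.6527
Σ(R_m − R̄_m)² = 228.4133  ⇒  Var(R_m) = 228.4133 / 5 = 45.6827
β = Cov / Var(R_m) = 60.6527 / 45.6827 = 1.3277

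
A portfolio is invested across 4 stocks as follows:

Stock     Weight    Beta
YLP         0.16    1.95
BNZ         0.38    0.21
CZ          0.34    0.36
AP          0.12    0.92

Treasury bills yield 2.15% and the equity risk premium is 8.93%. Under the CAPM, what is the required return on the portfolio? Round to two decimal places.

β_P = Σ w_i β_i = 0.16×1.95 + 0.38×0.21 + 0.34×0.36 + 0.12×0.92 = 0.6246
E(R_P) = R_f + β_P × MRP = 2.15% + 0.6246 × 8.93% = 7.73%

7.73%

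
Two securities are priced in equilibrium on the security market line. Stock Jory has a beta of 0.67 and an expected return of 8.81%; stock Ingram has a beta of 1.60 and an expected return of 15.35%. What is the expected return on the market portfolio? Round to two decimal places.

Both satisfy E(R) = R_f + β·MRP, so the slope of the SML is
MRP = (15.35% − 8.81%) / (1.60 − 0.67) = 6.54% / 0.93 = 7.0323%
R_f = E(R_Jory) − β_Jory·MRP = 8.81% − 0.67 × 7.0323% = 4.0984%
E(R_m) = R_f + MRP = 4.0984% + 7.0323% = 11.13%

11.13%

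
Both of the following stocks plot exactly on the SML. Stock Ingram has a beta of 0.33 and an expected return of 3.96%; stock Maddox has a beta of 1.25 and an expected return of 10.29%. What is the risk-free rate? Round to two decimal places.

1.69%

Both satisfy E(R) = R_f + β·MRP, so the slope of the SML is
MRP = (10.29% − 3.96%) / (1.25 − 0.33) = 6.33% / 0.92 = 6.8804%
R_f = E(R_Ingram) − β_Ingram·MRP = 3.96% − 0.33 × 6.8804% = 1.6895%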